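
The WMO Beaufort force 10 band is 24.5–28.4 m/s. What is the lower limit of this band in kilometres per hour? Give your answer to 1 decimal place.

24.5–28.4 m/s × 3.6 = 88.2–102.2 km/h.

88.2 km/h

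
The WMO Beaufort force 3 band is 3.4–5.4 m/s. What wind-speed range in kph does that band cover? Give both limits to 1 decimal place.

12.2 to 19.4 km/h

3.4–5.4 m/s × 3.6 = 12.2–19.4 km/h.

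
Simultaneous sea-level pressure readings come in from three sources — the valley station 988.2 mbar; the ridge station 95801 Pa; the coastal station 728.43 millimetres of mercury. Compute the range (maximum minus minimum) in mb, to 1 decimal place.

30.2 mb

the ridge station: 95801 Pa = 958.010 mb.
the coastal station: 728.43 mmHg = 971.160 mb.
Spread: 988.200 − 958.010 = 30.2 mb.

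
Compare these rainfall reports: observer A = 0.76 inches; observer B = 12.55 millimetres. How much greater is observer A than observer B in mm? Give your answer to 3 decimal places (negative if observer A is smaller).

observer A: 0.76 in = 19.30400 mm.
Difference: 19.30400 − 12.55000 = 6.754 mm.

6.754 mm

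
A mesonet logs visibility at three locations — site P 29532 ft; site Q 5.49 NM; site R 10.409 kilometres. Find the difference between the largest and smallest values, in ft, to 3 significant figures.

4620 ft

site Q: 5.49 nmi = 33357.87 ft.
site R: 10.409 km = 34150.26 ft.
Spread: 34150.26 − 29532.00 = 4620 ft.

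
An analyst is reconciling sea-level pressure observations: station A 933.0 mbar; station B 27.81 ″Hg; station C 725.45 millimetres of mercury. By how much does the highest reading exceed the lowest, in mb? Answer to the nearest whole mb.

station B: 27.81 inHg = 941.75 mb.
station C: 725.45 mmHg = 967.19 mb.
Spread: 967.19 − 933.00 = 34 mb.

34 mb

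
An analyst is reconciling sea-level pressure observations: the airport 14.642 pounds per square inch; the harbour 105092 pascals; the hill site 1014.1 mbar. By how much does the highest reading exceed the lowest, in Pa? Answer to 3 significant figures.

4140 Pa

the airport: 14.642 psi = 100953.04 Pa.
the hill site: 1014.1 mb = 101410.00 Pa.
Spread: 105092.00 − 100953.04 = 4140 Pa.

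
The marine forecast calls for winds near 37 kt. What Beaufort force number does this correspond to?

37 kt lies in the Beaufort 8 band (gale, 34–40 kt).

Beaufort force 8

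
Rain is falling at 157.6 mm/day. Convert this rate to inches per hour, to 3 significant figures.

157.6 mm/day × 0.0393701 in/mm × 0.0416667 day/hour = 0.259 in/hour.

0.259 in/hour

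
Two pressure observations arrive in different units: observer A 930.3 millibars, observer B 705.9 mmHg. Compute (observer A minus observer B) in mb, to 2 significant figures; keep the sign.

observer B: 705.9 mmHg = 941.12 mb.
Difference: 930.30 − 941.12 = -11 mb.

-11 mb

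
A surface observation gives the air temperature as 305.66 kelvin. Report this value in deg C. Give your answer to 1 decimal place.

°C = 305.66 − 273.15 = 32.5 °C.

32.5 °C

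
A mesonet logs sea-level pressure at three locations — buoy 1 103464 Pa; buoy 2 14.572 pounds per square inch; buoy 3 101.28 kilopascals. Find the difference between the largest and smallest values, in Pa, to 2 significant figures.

buoy 2: 14.572 psi = 100470.40 Pa.
buoy 3: 101.28 kPa = 101280.00 Pa.
Spread: 103464.00 − 100470.40 = 3000 Pa.

3000 Pa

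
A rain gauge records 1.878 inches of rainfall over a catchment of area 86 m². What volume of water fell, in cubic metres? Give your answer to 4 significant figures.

4.102 cubic metres

Depth: 1.878 in × 25.4 = 47.7012 mm.
1 mm over 1 m² is 1 L, so volume = 47.7012 × 86 = 4102.3032 L = 4.102 m³.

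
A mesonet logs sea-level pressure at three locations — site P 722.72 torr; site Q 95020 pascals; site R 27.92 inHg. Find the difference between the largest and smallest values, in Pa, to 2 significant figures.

1800 Pa

site P: 722.72 mmHg = 96354.76 Pa.
site R: 27.92 inHg = 94547.98 Pa.
Spread: 96354.76 − 94547.98 = 1800 Pa.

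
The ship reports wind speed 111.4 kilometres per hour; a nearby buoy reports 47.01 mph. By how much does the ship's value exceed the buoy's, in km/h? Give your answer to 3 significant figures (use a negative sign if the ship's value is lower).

the buoy: 47.01 mph = 75.655 km/h.
Difference: 111.400 − 75.655 = 35.7 km/h.

35.7 km/h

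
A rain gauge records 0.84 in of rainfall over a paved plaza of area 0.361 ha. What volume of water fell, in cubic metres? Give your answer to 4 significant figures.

Depth: 0.84 in × 25.4 = 21.336 mm.
Area: 0.361 ha = 3610 m².
1 mm over 1 m² is 1 L, so volume = 21.336 × 3610 = 77022.96 L = 77.02 m³.

77.02 cubic metres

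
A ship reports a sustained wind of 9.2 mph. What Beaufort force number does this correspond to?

9.2 mph = 4.1 m/s, which is Beaufort 3 (gentle breeze, 3.4–5.4 m/s).

Beaufort force 3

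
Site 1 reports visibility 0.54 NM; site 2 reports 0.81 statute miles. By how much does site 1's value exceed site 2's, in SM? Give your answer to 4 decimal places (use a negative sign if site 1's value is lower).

-0.1886 SM

site 1: 0.54 nmi = 0.621421 SM.
Difference: 0.621421 − 0.810000 = -0.1886 SM.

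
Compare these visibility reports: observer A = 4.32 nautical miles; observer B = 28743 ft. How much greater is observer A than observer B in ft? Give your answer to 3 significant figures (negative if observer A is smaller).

-2490 ft

observer A: 4.32 nmi = 26248.82 ft.
Difference: 26248.82 − 28743.00 = -2490 ft.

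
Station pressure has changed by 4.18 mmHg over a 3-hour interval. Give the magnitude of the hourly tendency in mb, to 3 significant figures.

1.86 mb per hour

4.18 mmHg / 3 h × 1.33322 mb/mmHg = 1.86 mb/h.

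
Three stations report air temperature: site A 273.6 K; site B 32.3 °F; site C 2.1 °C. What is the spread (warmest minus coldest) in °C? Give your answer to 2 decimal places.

site A: 273.6 K = 0.450 °C.
site B: 32.3 °F = 0.167 °C.
Spread: 2.100 − 0.167 = 1.933 °C.

1.93 °C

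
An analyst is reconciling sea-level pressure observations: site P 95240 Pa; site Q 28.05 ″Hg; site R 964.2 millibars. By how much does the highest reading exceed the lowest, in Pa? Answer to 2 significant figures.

site Q: 28.05 inHg = 94988.21 Pa.
site R: 964.2 mb = 96420.00 Pa.
Spread: 96420.00 − 94988.21 = 1400 Pa.

1400 Pa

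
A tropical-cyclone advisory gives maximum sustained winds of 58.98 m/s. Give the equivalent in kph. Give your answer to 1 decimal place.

212.3 km/h

1 m/s = 3.6 km/h, so 58.98 × 3.6 = 212.3 km/h.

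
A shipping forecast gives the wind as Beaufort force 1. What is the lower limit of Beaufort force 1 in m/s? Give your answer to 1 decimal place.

0.3 m/s

Beaufort 1 (light air) spans 0.3–1.5 m/s.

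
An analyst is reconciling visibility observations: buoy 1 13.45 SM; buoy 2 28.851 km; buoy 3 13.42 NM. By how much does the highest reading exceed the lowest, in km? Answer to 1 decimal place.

buoy 1: 13.45 SM = 21.646 km.
buoy 3: 13.42 nmi = 24.854 km.
Spread: 28.851 − 21.646 = 7.2 km.

7.2 km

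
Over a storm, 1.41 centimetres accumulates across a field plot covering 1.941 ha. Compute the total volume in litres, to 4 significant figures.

Depth: 1.41 cm × 10 = 14.1 mm.
Area: 1.941 ha = 19410 m².
1 mm over 1 m² is 1 L, so volume = 14.1 × 19410 = 273681 L ≈ 273700 L.

273700 litres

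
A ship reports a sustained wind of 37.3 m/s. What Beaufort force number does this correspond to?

37.3 m/s lies in the Beaufort 12 band (hurricane force, ≥32.7 m/s).

Beaufort force 12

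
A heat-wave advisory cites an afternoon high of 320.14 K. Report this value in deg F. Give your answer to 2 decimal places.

First to °C: 46.99 °C.
Then to °F: 116.58 °F.

116.58 °F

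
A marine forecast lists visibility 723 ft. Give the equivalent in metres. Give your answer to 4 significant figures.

220.4 m

1 ft = 0.3048 m, so 723 × 0.3048 = 220.4 m.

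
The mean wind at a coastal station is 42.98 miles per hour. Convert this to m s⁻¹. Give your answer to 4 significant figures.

1 mph = 0.44704 m/s, so 42.98 × 0.44704 = 19.21 m/s.

19.21 m/s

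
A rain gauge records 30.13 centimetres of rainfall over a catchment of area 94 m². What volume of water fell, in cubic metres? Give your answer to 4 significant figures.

28.32 cubic metres

Depth: 30.13 cm × 10 = 301.3 mm.
1 mm over 1 m² is 1 L, so volume = 301.3 × 94 = 28322.2 L = 28.32 m³.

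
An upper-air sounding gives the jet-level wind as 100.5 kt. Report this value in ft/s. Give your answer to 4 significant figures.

1 kt = 1.68781 ft/s, so 100.5 × 1.68781 = 169.6 ft/s.

169.6 ft/s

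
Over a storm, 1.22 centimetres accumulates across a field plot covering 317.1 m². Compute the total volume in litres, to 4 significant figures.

3869 litres

Depth: 1.22 cm × 10 = 12.2 mm.
1 mm over 1 m² is 1 L, so volume = 12.2 × 317.1 = 3868.62 L ≈ 3869 L.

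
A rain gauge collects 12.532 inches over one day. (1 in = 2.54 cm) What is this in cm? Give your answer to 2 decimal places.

31.83 cm

1 in = 2.54 cm, so 12.532 × 2.54 = 31.83 cm.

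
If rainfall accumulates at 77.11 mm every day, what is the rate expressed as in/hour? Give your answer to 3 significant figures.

77.11 mm/day × 0.0393701 in/mm × 0.0416667 day/hour = 0.126 in/hour.

0.126 in/hour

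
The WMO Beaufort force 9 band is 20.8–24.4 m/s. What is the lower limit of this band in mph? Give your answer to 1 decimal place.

46.5 mph

20.8–24.4 m/s × 2.237 = 46.5–54.6 mph.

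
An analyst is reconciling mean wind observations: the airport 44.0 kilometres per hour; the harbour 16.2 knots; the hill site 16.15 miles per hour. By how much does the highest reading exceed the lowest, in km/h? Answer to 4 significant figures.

18.01 km/h

the harbour: 16.2 kt = 30.0024 km/h.
the hill site: 16.15 mph = 25.9909 km/h.
Spread: 44.0000 − 25.9909 = 18.01 km/h.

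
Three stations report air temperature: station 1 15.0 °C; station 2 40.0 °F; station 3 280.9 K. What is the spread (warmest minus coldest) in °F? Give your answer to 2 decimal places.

19.00 °F

station 2: 40.0 °F = 4.444 °C.
station 3: 280.9 K = 7.750 °C.
Spread: 15.000 − 4.444 = 10.556 °C = 19.00 °F.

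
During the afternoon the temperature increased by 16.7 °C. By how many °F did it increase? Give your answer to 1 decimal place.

30.1 °F

For a temperature change the 32° offset cancels: Δ°F = 16.7 × 1.8 = 30.1 °F.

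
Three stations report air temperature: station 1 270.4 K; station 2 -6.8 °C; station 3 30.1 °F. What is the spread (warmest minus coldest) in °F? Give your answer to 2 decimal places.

10.34 °F

station 1: 270.4 K = -2.750 °C.
station 3: 30.1 °F = -1.056 °C.
Spread: (-1.056) − (-6.800) = 5.744 °C = 10.34 °F.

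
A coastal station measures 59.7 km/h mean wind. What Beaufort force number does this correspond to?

59.7 km/h = 16.6 m/s, which is Beaufort 7 (near gale, 13.9–17.1 m/s).

Beaufort force 7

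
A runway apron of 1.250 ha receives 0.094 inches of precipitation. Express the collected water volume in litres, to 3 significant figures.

29800 litres

Depth: 0.094 in × 25.4 = 2.3876 mm.
Area: 1.250 ha = 12500 m².
1 mm over 1 m² is 1 L, so volume = 2.3876 × 12500 = 29845 L ≈ 29800 L.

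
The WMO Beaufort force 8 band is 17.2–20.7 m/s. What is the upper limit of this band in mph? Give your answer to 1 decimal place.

46.3 mph

17.2–20.7 m/s × 2.237 = 38.5–46.3 mph.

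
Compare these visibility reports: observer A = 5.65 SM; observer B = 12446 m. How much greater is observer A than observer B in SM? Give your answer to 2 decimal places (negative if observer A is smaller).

-2.08 SM

observer B: 12446 m = 7.7336 SM.
Difference: 5.6500 − 7.7336 = -2.08 SM.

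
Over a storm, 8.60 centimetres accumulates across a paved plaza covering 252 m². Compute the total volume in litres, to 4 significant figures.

Depth: 8.60 cm × 10 = 86 mm.
1 mm over 1 m² is 1 L, so volume = 86 × 252 = 21672 L ≈ 21670 L.

21670 litres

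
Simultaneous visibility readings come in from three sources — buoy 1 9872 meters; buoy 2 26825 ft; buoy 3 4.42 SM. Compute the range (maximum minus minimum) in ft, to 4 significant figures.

9051 ft

buoy 1: 9872 m = 32388.45 ft.
buoy 3: 4.42 SM = 23337.60 ft.
Spread: 32388.45 − 23337.60 = 9051 ft.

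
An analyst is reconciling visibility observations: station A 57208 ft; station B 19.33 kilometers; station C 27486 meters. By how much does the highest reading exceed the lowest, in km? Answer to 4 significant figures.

station A: 57208 ft = 17.4370 km.
station C: 27486 m = 27.4860 km.
Spread: 27.4860 − 17.4370 = 10.05 km.

10.05 km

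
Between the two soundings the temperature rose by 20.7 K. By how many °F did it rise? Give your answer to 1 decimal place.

37.3 °F

Converting a difference, only the 9/5 scale factor applies: Δ°F = 20.7 × 1.8 = 37.3 °F.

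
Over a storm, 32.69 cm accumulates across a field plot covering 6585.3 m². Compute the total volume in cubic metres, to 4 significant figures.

2153 cubic metres

Depth: 32.69 cm × 10 = 326.9 mm.
1 mm over 1 m² is 1 L, so volume = 326.9 × 6585.3 = 2152734.6 L = 2153 m³.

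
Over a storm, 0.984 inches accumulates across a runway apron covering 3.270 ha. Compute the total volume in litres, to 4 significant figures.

Depth: 0.984 in × 25.4 = 24.9936 mm.
Area: 3.270 ha = 32700 m².
1 mm over 1 m² is 1 L, so volume = 24.9936 × 32700 = 817290.72 L ≈ 817300 L.

817300 litres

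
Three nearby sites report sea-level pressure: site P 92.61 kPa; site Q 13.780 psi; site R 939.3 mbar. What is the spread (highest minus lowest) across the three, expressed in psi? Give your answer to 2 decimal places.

site P: 92.61 kPa = 13.4319 psi.
site R: 939.3 mb = 13.6234 psi.
Spread: 13.7800 − 13.4319 = 0.35 psi.

0.35 psi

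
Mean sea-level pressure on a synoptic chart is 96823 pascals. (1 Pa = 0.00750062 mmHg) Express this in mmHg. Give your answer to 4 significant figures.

726.2 mmHg

1 Pa = 0.00750062 mmHg, so 96823 × 0.00750062 = 726.2 mmHg.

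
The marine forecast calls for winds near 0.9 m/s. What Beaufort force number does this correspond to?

0.9 m/s lies in the Beaufort 1 band (light air, 0.3–1.5 m/s).

Beaufort force 1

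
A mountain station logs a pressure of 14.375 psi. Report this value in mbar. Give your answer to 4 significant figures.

1 psi = 68.9476 mb, so 14.375 × 68.9476 = 991.1 mb.

991.1 mb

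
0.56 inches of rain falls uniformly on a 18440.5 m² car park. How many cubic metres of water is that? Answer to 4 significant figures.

Depth: 0.56 in × 25.4 = 14.224 mm.
1 mm over 1 m² is 1 L, so volume = 14.224 × 18440.5 = 262297.67 L = 262.3 m³.

262.3 cubic metres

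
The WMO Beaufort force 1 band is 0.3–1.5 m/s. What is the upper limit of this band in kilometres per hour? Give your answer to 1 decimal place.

0.3–1.5 m/s × 3.6 = 1.1–5.4 km/h.

5.4 km/h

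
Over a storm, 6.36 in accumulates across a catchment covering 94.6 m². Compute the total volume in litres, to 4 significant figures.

Depth: 6.36 in × 25.4 = 161.544 mm.
1 mm over 1 m² is 1 L, so volume = 161.544 × 94.6 = 15282.062 L ≈ 15280 L.

15280 litres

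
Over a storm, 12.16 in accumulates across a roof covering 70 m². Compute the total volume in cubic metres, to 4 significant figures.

Depth: 12.16 in × 25.4 = 308.864 mm.
1 mm over 1 m² is 1 L, so volume = 308.864 × 70 = 21620.48 L = 21.62 m³.

21.62 cubic metres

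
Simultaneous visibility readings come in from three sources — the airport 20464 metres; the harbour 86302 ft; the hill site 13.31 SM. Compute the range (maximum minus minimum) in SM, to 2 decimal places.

3.63 SM

the airport: 20464 m = 12.7157 SM.
the harbour: 86302 ft = 16.3451 SM.
Spread: 16.3451 − 12.7157 = 3.63 SM.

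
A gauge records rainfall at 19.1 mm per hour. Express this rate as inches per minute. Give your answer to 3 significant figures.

0.0125 in/minute

19.1 mm/hour × 0.0393701 in/mm × 0.0166667 hour/minute = 0.0125 in/minute.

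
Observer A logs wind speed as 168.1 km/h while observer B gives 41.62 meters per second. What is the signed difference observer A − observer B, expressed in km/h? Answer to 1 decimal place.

observer B: 41.62 m/s = 149.832 km/h.
Difference: 168.100 − 149.832 = 18.3 km/h.

18.3 km/h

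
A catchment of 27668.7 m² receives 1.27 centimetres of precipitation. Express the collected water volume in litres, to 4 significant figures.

Depth: 1.27 cm × 10 = 12.7 mm.
1 mm over 1 m² is 1 L, so volume = 12.7 × 27668.7 = 351392.49 L ≈ 351400 L.

351400 litres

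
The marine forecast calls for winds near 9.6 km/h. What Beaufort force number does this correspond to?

9.6 km/h = 2.7 m/s, which is Beaufort 2 (light breeze, 1.6–3.3 m/s).

Beaufort force 2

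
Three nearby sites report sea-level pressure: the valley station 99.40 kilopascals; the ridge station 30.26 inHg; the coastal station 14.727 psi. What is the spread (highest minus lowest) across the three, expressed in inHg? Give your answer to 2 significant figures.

0.91 inHg

the valley station: 99.40 kPa = 29.3528 inHg.
the coastal station: 14.727 psi = 29.9845 inHg.
Spread: 30.2600 − 29.3528 = 0.91 inHg.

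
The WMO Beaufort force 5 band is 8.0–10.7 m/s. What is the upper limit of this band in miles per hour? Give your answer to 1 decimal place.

23.9 mph

8.0–10.7 m/s × 2.237 = 17.9–23.9 mph.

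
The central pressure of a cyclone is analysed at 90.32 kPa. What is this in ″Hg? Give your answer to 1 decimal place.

1 kPa = 0.2953 inHg, so 90.32 × 0.2953 = 26.7 inHg.

26.7 inHg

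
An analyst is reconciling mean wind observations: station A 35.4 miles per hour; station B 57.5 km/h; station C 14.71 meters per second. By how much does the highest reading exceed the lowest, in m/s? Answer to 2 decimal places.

1.26 m/s

station A: 35.4 mph = 15.8252 m/s.
station B: 57.5 km/h = 15.9722 m/s.
Spread: 15.9722 − 14.7100 = 1.26 m/s.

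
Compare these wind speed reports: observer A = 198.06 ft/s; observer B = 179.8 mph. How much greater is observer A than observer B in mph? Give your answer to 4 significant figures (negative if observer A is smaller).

observer A: 198.06 ft/s = 135.0409 mph.
Difference: 135.0409 − 179.8000 = -44.76 mph.

-44.76 mph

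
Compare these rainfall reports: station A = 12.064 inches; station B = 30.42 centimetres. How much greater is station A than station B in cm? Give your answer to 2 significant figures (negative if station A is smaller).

station A: 12.064 in = 30.6426 cm.
Difference: 30.6426 − 30.4200 = 0.22 cm.

0.22 cm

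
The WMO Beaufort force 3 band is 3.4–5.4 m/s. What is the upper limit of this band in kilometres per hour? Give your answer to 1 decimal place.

3.4–5.4 m/s × 3.6 = 12.2–19.4 km/h.

19.4 km/h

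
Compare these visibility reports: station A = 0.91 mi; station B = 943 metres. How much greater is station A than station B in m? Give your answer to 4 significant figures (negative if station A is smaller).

521.5 m

station A: 0.91 SM = 1464.503 m.
Difference: 1464.503 − 943.000 = 521.5 m.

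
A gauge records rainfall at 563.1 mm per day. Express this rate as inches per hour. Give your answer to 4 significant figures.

563.1 mm/day × 0.0393701 in/mm × 0.0416667 day/hour = 0.9237 in/hour.

0.9237 in/hour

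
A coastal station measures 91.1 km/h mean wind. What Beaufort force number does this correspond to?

91.1 km/h = 25.3 m/s, which is Beaufort 10 (storm, 24.5–28.4 m/s).

Beaufort force 10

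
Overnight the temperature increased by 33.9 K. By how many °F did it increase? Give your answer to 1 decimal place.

61.0 °F

A change of 1 °C equals a change of 1.8 °F: Δ°F = 33.9 × 1.8 = 61.0 °F.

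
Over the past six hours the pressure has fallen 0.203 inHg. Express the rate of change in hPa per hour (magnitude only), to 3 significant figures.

1.15 hPa per hour

0.203 inHg / 6 h × 33.8639 hPa/inHg = 1.15 hPa/h.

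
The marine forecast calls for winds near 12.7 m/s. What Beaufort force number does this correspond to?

Beaufort force 6

12.7 m/s lies in the Beaufort 6 band (strong breeze, 10.8–13.8 m/s).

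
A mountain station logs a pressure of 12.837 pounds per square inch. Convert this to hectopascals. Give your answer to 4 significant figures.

885.1 hPa

1 psi = 68.9476 hPa, so 12.837 × 68.9476 = 885.1 hPa.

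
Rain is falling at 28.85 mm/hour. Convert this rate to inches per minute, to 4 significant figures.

0.01893 in/minute

28.85 mm/hour × 0.0393701 in/mm × 0.0166667 hour/minute = 0.01893 in/minute.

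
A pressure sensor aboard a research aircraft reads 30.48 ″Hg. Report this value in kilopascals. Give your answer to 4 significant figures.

103.2 kPa

1 inHg = 3.38639 kPa, so 30.48 × 3.38639 = 103.2 kPa.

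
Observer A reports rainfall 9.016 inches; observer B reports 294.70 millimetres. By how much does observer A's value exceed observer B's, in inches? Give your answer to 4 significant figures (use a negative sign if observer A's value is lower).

observer B: 294.70 mm = 11.60236 in.
Difference: 9.01600 − 11.60236 = -2.586 in.

-2.586 in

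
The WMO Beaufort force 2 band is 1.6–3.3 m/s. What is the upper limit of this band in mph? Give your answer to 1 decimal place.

1.6–3.3 m/s × 2.237 = 3.6–7.4 mph.

7.4 mph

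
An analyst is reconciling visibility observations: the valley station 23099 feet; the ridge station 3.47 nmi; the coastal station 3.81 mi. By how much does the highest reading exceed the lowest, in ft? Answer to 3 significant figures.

the ridge station: 3.47 nmi = 21084.12 ft.
the coastal station: 3.81 SM = 20116.80 ft.
Spread: 23099.00 − 20116.80 = 2980 ft.

2980 ft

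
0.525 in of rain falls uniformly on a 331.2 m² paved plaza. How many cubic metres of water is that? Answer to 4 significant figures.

4.417 cubic metres

Depth: 0.525 in × 25.4 = 13.335 mm.
1 mm over 1 m² is 1 L, so volume = 13.335 × 331.2 = 4416.552 L = 4.417 m³.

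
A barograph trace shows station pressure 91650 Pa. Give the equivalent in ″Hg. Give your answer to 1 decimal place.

27.1 inHg

1 Pa = 0.0002953 inHg, so 91650 × 0.0002953 = 27.1 inHg.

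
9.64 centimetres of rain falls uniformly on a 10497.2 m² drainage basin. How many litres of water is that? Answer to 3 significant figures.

Depth: 9.64 cm × 10 = 96.4 mm.
1 mm over 1 m² is 1 L, so volume = 96.4 × 10497.2 = 1011930.1 L ≈ 1010000 L.

1010000 litres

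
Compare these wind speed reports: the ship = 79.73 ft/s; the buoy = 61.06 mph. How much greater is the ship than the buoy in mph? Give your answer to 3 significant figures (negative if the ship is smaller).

the ship: 79.73 ft/s = 54.3614 mph.
Difference: 54.3614 − 61.0600 = -6.70 mph.

-6.70 mph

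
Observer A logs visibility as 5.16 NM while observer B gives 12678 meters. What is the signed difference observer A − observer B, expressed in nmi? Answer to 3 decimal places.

observer B: 12678 m = 6.84557 nmi.
Difference: 5.16000 − 6.84557 = -1.686 nmi.

-1.686 nmi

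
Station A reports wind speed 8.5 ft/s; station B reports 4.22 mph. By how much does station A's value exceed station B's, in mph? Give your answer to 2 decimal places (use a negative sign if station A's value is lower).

station A: 8.5 ft/s = 5.7955 mph.
Difference: 5.7955 − 4.2200 = 1.58 mph.

1.58 mph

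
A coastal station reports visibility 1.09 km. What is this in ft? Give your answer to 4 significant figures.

3576 ft

1 km = 3280.84 ft, so 1.09 × 3280.84 = 3576 ft.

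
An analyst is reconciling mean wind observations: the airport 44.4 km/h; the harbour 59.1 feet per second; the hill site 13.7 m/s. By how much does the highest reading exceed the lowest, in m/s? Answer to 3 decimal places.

5.680 m/s

the airport: 44.4 km/h = 12.33333 m/s.
the harbour: 59.1 ft/s = 18.01368 m/s.
Spread: 18.01368 − 12.33333 = 5.680 m/s.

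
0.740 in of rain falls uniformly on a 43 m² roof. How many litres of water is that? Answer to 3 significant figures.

808 litres

Depth: 0.740 in × 25.4 = 18.796 mm.
1 mm over 1 m² is 1 L, so volume = 18.796 × 43 = 808.228 L ≈ 808 L.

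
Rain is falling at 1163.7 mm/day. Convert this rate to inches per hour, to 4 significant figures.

1.909 in/hour

1163.7 mm/day × 0.0393701 in/mm × 0.0416667 day/hour = 1.909 in/hour.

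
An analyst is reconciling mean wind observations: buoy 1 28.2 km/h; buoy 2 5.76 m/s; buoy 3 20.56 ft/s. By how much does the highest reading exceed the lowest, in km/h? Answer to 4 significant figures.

7.464 km/h

buoy 2: 5.76 m/s = 20.73600 km/h.
buoy 3: 20.56 ft/s = 22.56008 km/h.
Spread: 28.20000 − 20.73600 = 7.464 km/h.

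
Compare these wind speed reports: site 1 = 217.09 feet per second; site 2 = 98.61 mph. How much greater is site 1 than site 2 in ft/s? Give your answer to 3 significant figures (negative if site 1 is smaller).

72.5 ft/s

site 2: 98.61 mph = 144.628 ft/s.
Difference: 217.090 − 144.628 = 72.5 ft/s.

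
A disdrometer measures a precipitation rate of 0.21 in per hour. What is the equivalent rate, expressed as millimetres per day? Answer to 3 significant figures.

128 mm/day

0.21 in/hour × 25.4 mm/in × 24 hour/day = 128 mm/day.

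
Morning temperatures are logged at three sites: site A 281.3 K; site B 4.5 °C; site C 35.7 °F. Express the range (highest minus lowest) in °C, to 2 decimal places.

site A: 281.3 K = 8.150 °C.
site C: 35.7 °F = 2.056 °C.
Spread: 8.150 − 2.056 = 6.094 °C.

6.09 °C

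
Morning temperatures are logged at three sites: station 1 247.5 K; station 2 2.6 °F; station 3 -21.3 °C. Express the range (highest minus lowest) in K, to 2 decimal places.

station 1: 247.5 K = -25.650 °C.
station 2: 2.6 °F = -16.333 °C.
Spread: (-16.333) − (-25.650) = 9.317 °C.

9.32 K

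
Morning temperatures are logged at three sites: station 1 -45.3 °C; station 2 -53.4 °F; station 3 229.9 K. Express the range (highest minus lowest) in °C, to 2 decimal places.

station 2: -53.4 °F = -47.444 °C.
station 3: 229.9 K = -43.250 °C.
Spread: (-43.250) − (-47.444) = 4.194 °C.

4.19 °C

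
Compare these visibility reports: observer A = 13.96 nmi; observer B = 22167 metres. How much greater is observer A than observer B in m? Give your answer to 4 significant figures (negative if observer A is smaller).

3687 m

observer A: 13.96 nmi = 25853.92 m.
Difference: 25853.92 − 22167.00 = 3687 m.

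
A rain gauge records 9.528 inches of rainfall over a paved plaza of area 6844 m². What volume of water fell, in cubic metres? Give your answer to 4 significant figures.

1656 cubic metres

Depth: 9.528 in × 25.4 = 242.0112 mm.
1 mm over 1 m² is 1 L, so volume = 242.0112 × 6844 = 1656324.7 L = 1656 m³.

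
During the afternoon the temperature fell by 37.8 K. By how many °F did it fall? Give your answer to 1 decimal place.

68.0 °F

Converting a difference, only the 9/5 scale factor applies: Δ°F = 37.8 × 1.8 = 68.0 °F.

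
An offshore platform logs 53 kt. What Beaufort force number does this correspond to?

53 kt lies in the Beaufort 10 band (storm, 48–55 kt).

Beaufort force 10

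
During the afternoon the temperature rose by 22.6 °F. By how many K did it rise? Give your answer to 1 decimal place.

For a temperature change the 32° offset cancels: ΔK = 22.6 × 0.5556 = 12.6 K.

12.6 K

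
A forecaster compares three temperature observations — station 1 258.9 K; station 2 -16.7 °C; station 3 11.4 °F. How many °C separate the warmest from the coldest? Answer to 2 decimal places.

station 1: 258.9 K = -14.250 °C.
station 3: 11.4 °F = -11.444 °C.
Spread: (-11.444) − (-16.700) = 5.256 °C.

5.26 °C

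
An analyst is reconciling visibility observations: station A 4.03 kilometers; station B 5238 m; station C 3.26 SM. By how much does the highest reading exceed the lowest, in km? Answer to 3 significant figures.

station B: 5238 m = 5.2380 km.
station C: 3.26 SM = 5.2465 km.
Spread: 5.2465 − 4.0300 = 1.22 km.

1.22 km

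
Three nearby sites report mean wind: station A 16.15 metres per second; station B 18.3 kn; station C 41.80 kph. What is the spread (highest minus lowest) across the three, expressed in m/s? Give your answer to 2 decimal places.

station B: 18.3 kt = 9.4143 m/s.
station C: 41.80 km/h = 11.6111 m/s.
Spread: 16.1500 − 9.4143 = 6.74 m/s.

6.74 m/s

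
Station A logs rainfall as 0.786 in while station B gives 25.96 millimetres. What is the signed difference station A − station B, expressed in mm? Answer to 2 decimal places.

station A: 0.786 in = 19.9644 mm.
Difference: 19.9644 − 25.9600 = -6.00 mm.

-6.00 mm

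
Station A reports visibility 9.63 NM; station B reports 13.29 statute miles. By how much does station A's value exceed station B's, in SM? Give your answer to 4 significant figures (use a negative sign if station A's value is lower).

-2.208 SM

station A: 9.63 nmi = 11.08201 SM.
Difference: 11.08201 − 13.29000 = -2.208 SM.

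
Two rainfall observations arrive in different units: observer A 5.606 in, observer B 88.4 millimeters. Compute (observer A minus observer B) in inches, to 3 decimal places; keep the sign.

2.126 in

observer B: 88.4 mm = 3.48031 in.
Difference: 5.60600 − 3.48031 = 2.126 in.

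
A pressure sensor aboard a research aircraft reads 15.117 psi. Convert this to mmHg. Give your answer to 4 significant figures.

781.8 mmHg

1 psi = 51.7149 mmHg, so 15.117 × 51.7149 = 781.8 mmHg.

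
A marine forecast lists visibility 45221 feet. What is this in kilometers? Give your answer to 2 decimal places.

13.78 km

1 ft = 0.0003048 km, so 45221 × 0.0003048 = 13.78 km.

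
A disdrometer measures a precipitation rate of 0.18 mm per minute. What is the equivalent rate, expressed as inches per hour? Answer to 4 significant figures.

0.4252 in/hour

0.18 mm/minute × 0.0393701 in/mm × 60 minute/hour = 0.4252 in/hour.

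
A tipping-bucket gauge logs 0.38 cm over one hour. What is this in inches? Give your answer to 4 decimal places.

1 cm = 0.393701 in, so 0.38 × 0.393701 = 0.1496 in.

0.1496 in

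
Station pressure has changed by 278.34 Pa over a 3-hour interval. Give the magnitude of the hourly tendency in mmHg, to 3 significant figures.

278.34 Pa / 3 h × 0.00750062 mmHg/Pa = 0.696 mmHg/h.

0.696 mmHg per hour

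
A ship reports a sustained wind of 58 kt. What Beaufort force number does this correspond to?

Beaufort force 11

58 kt lies in the Beaufort 11 band (violent storm, 56–63 kt).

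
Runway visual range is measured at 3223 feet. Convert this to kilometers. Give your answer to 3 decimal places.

1 ft = 0.0003048 km, so 3223 × 0.0003048 = 0.982 km.

0.982 km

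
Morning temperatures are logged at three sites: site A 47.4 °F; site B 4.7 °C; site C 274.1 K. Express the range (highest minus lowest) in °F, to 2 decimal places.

site A: 47.4 °F = 8.556 °C.
site C: 274.1 K = 0.950 °C.
Spread: 8.556 − 0.950 = 7.606 °C = 13.69 °F.

13.69 °F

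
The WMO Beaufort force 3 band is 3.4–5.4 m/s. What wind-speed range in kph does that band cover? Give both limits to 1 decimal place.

3.4–5.4 m/s × 3.6 = 12.2–19.4 km/h.

12.2 to 19.4 km/h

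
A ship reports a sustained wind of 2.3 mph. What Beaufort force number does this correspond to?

Beaufort force 1

2.3 mph = 1.0 m/s, which is Beaufort 1 (light air, 0.3–1.5 m/s).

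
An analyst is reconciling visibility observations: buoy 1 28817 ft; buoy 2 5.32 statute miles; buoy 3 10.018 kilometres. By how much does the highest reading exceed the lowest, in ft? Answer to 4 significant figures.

buoy 2: 5.32 SM = 28089.60 ft.
buoy 3: 10.018 km = 32867.45 ft.
Spread: 32867.45 − 28089.60 = 4778 ft.

4778 ft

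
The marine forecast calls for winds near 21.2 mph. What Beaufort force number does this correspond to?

21.2 mph = 9.5 m/s, which is Beaufort 5 (fresh breeze, 8.0–10.7 m/s).

Beaufort force 5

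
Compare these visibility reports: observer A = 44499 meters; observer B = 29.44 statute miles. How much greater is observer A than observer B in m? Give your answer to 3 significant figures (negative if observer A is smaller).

observer B: 29.44 SM = 47379.09 m.
Difference: 44499.00 − 47379.09 = -2880 m.

-2880 m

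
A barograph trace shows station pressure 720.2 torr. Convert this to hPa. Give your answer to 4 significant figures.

1 mmHg = 1.33322 hPa, so 720.2 × 1.33322 = 960.2 hPa.

960.2 hPa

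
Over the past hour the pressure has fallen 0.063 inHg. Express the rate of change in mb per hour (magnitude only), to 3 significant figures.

2.13 mb per hour

0.063 inHg / 1 h × 33.8639 mb/inHg = 2.13 mb/h.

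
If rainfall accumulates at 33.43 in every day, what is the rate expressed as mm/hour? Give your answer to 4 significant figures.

33.43 in/day × 25.4 mm/in × 0.0416667 day/hour = 35.38 mm/hour.

35.38 mm/hour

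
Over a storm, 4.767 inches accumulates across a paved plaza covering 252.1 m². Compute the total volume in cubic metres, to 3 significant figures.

30.5 cubic metres

Depth: 4.767 in × 25.4 = 121.0818 mm.
1 mm over 1 m² is 1 L, so volume = 121.0818 × 252.1 = 30524.722 L = 30.5 m³.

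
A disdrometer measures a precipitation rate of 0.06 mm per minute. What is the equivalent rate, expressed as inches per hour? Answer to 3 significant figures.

0.06 mm/minute × 0.0393701 in/mm × 60 minute/hour = 0.142 in/hour.

0.142 in/hour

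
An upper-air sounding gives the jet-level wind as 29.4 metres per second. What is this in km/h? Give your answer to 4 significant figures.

1 m/s = 3.6 km/h, so 29.4 × 3.6 = 105.8 km/h.

105.8 km/h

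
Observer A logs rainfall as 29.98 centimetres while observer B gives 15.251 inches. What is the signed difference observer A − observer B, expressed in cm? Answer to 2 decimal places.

observer B: 15.251 in = 38.7375 cm.
Difference: 29.9800 − 38.7375 = -8.76 cm.

-8.76 cm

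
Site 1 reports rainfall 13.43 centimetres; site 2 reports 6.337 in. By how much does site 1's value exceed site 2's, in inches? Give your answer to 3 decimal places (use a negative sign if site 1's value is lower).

site 1: 13.43 cm = 5.28740 in.
Difference: 5.28740 − 6.33700 = -1.050 in.

-1.050 in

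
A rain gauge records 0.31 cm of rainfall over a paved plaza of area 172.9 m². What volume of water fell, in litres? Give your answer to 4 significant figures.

Depth: 0.31 cm × 10 = 3.1 mm.
1 mm over 1 m² is 1 L, so volume = 3.1 × 172.9 = 535.99 L ≈ 536.0 L.

536.0 litres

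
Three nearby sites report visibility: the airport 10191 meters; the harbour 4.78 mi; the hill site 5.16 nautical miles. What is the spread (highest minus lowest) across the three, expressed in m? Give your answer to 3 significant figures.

the harbour: 4.78 SM = 7692.66 m.
the hill site: 5.16 nmi = 9556.32 m.
Spread: 10191.00 − 7692.66 = 2500 m.

2500 m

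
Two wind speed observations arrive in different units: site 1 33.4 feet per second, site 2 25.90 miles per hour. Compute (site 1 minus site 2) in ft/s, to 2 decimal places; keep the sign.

site 2: 25.90 mph = 37.9867 ft/s.
Difference: 33.4000 − 37.9867 = -4.59 ft/s.

-4.59 ft/s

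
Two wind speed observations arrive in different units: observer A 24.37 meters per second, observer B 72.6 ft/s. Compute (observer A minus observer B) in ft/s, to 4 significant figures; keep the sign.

observer A: 24.37 m/s = 79.95407 ft/s.
Difference: 79.95407 − 72.60000 = 7.354 ft/s.

7.354 ft/s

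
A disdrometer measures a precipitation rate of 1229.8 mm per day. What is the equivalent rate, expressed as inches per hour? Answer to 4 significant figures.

1229.8 mm/day × 0.0393701 in/mm × 0.0416667 day/hour = 2.017 in/hour.

2.017 in/hour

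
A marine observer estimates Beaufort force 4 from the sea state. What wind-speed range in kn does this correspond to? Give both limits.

Beaufort 4 (moderate breeze) spans 11–16 knots.

11 to 16 kt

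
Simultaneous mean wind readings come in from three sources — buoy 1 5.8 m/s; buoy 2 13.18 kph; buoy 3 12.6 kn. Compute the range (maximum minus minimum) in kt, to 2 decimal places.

buoy 1: 5.8 m/s = 11.2743 kt.
buoy 2: 13.18 km/h = 7.1166 kt.
Spread: 12.6000 − 7.1166 = 5.48 kt.

5.48 kt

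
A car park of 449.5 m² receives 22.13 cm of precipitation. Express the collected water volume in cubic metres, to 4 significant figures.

99.47 cubic metres

Depth: 22.13 cm × 10 = 221.3 mm.
1 mm over 1 m² is 1 L, so volume = 221.3 × 449.5 = 99474.35 L = 99.47 m³.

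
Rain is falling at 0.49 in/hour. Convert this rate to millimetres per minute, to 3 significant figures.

0.207 mm/minute

0.49 in/hour × 25.4 mm/in × 0.0166667 hour/minute = 0.207 mm/minute.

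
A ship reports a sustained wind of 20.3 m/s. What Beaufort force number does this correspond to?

Beaufort force 8

20.3 m/s lies in the Beaufort 8 band (gale, 17.2–20.7 m/s).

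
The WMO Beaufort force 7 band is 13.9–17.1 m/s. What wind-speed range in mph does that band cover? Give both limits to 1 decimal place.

31.1 to 38.3 mph

13.9–17.1 m/s × 2.237 = 31.1–38.3 mph.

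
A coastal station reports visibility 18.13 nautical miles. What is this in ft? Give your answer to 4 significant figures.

1 nmi = 6076.12 ft, so 18.13 × 6076.12 = 110200 ft.

110200 ft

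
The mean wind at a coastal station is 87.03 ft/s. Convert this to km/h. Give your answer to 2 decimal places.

1 ft/s = 1.09728 km/h, so 87.03 × 1.09728 = 95.50 km/h.

95.50 km/h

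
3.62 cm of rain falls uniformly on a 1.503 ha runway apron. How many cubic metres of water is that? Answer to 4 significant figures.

Depth: 3.62 cm × 10 = 36.2 mm.
Area: 1.503 ha = 15030 m².
1 mm over 1 m² is 1 L, so volume = 36.2 × 15030 = 544086 L = 544.1 m³.

544.1 cubic metres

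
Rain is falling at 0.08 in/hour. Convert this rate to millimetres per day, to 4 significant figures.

0.08 in/hour × 25.4 mm/in × 24 hour/day = 48.77 mm/day.

48.77 mm/day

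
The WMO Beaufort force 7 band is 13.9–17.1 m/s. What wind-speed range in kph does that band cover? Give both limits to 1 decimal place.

13.9–17.1 m/s × 3.6 = 50.0–61.6 km/h.

50.0 to 61.6 km/h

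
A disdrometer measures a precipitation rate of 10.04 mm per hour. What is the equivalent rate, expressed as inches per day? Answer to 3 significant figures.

9.49 in/day

10.04 mm/hour × 0.0393701 in/mm × 24 hour/day = 9.49 in/day.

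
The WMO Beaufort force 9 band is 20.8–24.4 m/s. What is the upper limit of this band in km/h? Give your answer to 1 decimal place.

87.8 km/h

20.8–24.4 m/s × 3.6 = 74.9–87.8 km/h.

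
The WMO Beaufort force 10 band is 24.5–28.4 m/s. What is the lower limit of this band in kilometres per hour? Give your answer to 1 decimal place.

24.5–28.4 m/s × 3.6 = 88.2–102.2 km/h.

88.2 km/h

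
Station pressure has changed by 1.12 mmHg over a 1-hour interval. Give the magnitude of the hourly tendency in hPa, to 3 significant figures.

1.49 hPa per hour

1.12 mmHg / 1 h × 1.33322 hPa/mmHg = 1.49 hPa/h.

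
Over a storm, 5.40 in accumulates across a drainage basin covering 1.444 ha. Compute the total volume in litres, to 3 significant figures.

Depth: 5.40 in × 25.4 = 137.16 mm.
Area: 1.444 ha = 14440 m².
1 mm over 1 m² is 1 L, so volume = 137.16 × 14440 = 1980590.4 L ≈ 1980000 L.

1980000 litres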